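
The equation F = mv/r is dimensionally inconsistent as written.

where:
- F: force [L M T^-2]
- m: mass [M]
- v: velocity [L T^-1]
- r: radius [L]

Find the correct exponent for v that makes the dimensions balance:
The exponent of v should be 2: F = mv^2/r

The LHS F has dimensions [L M T^-2]; v has dimensions [L T^-1].
As written, the RHS mv/r (exponent 1 on v) has dimensions [M T^-1], which does not match.
With exponent 2, the RHS mv^2/r has dimensions [L M T^-2], matching the LHS.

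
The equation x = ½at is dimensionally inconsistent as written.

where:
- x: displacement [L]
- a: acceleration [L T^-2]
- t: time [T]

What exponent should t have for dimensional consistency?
The exponent of t should be 2: x = ½at^2

The LHS x has dimensions [L]; t has dimensions [T].
As written, the RHS ½at (exponent 1 on t) has dimensions [L T^-1], which does not match.
With exponent 2, the RHS ½at^2 has dimensions [L], matching the LHS.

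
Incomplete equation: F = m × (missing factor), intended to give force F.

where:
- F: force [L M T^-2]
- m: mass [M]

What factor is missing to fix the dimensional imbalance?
a (acceleration), dimensions [L T^-2]

F has dimensions [L M T^-2] and m has dimensions [M].
The missing factor must have dimensions [L M T^-2] / [M] = [L T^-2], i.e. acceleration (a).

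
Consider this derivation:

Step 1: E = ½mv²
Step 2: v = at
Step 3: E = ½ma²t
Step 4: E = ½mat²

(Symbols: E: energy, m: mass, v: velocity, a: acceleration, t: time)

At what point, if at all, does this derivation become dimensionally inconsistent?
Step 3

Step 1: E = ½mv² → LHS [L^2 M T^-2], RHS [L^2 M T^-2] ✓
Step 2: v = at → LHS [L T^-1], RHS [L T^-1] ✓
Step 3: E = ½ma²t → LHS [L^2 M T^-2], RHS [L^2 M T^-3] ✗

The first dimensional inconsistency appears in step 3: E = ½ma²t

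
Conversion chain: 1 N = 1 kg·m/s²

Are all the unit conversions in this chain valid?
The chain is correct (no errors).

Correct: Newton is defined as kg·m/s²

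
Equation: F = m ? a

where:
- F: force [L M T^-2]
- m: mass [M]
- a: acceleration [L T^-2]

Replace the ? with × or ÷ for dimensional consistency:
multiplication (×): F = m × a

F [L M T^-2]; m [M]; a [L T^-2].
m × a → [L M T^-2] ✓
m ÷ a → [L^-1 M T^2] ✗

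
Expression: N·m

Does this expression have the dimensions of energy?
Yes

The expression N·m has dimensions [L^2 M T^-2], which is exactly energy [L^2 M T^-2].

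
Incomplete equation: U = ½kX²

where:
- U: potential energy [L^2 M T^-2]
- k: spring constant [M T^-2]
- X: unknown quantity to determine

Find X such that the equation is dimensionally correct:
X = x (displacement), dimensions [L]

U has dimensions [L^2 M T^-2]; the rest of the RHS (½k) has dimensions [M T^-2].
So X² must have dimensions [L^2], i.e. X has dimensions [L] — X = x (displacement).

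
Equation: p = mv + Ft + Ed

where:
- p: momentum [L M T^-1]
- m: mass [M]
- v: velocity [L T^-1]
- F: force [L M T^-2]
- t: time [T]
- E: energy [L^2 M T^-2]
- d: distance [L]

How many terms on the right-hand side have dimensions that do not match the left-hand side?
1

LHS p: [L M T^-1]
- mv: [L M T^-1] ✓
- Ft: [L M T^-1] ✓
- Ed: [L^3 M T^-2] ✗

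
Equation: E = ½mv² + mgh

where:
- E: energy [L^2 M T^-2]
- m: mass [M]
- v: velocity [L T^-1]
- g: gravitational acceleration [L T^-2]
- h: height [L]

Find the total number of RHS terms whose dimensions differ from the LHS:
0

LHS E: [L^2 M T^-2]
- ½mv²: [L^2 M T^-2] ✓
- mgh: [L^2 M T^-2] ✓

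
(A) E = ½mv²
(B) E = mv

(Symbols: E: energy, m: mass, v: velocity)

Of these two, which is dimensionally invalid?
(B)

(A) E = ½mv²: LHS [L^2 M T^-2], RHS [L^2 M T^-2] ✓
(B) E = mv: LHS [L^2 M T^-2], RHS [L M T^-1] ✗

Expression (B) E = mv is dimensionally incorrect.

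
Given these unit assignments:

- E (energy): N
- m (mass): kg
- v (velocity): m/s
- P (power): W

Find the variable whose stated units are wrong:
E

The variable E (energy) should have units J, not N.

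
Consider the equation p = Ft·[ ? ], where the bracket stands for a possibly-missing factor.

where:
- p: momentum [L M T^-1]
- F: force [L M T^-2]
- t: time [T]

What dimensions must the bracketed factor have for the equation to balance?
Nothing is missing — the bracketed factor must be dimensionless.

p has dimensions [L M T^-1] and Ft already has dimensions [L M T^-1], so p = Ft is dimensionally complete.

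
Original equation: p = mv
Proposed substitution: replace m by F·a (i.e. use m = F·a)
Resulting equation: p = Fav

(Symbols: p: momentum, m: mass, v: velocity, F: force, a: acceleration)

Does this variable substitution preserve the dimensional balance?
No

[m] = [M] and [F·a] = [L^2 M T^-4]. These differ, so the substitution replaces a quantity by one of different dimensions and the result p = Fav has LHS [L M T^-1] vs RHS [L^3 M T^-5] — inconsistent.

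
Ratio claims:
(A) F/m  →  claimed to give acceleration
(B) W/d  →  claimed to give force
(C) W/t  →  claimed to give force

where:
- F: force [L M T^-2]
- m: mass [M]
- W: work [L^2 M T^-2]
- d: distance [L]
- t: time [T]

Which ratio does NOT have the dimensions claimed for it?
(C) W/t does not give force

(A) F/m: [L T^-2] = acceleration [L T^-2] ✓
(B) W/d: [L M T^-2] = force [L M T^-2] ✓
(C) W/t: [L^2 M T^-3] ≠ force [L M T^-2] ✗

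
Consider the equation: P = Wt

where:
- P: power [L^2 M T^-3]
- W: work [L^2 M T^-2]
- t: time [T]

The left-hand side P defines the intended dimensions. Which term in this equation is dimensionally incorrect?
The right-hand side term Wt

P has dimensions [L^2 M T^-3], but Wt has dimensions [L^2 M T^-1], so the term Wt is dimensionally wrong for P.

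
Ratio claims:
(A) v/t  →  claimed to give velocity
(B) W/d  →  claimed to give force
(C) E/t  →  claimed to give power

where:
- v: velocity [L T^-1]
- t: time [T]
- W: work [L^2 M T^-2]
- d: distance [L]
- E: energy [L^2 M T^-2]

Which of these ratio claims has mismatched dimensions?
(A) v/t does not give velocity

(A) v/t: [L T^-2] ≠ velocity [L T^-1] ✗
(B) W/d: [L M T^-2] = force [L M T^-2] ✓
(C) E/t: [L^2 M T^-3] = power [L^2 M T^-3] ✓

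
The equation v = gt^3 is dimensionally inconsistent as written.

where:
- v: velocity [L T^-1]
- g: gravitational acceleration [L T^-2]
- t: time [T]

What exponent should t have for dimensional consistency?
The exponent of t should be 1: v = gt

The LHS v has dimensions [L T^-1]; t has dimensions [T].
As written, the RHS gt^3 (exponent 3 on t) has dimensions [L T], which does not match.
With exponent 1, the RHS gt has dimensions [L T^-1], matching the LHS.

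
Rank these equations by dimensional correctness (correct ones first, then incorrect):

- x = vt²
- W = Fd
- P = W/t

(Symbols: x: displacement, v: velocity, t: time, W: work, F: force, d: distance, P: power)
Dimensionally correct: W = Fd, P = W/t
Dimensionally incorrect: x = vt²
Ordered (correct first, then incorrect): W = Fd, P = W/t, x = vt²

- x = vt²: LHS [L], RHS [L T] → incorrect ✗
- W = Fd: LHS [L^2 M T^-2], RHS [L^2 M T^-2] → correct ✓
- P = W/t: LHS [L^2 M T^-3], RHS [L^2 M T^-3] → correct ✓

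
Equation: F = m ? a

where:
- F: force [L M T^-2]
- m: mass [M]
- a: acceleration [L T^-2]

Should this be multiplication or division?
multiplication (×): F = m × a

F [L M T^-2]; m [M]; a [L T^-2].
m × a → [L M T^-2] ✓
m ÷ a → [L^-1 M T^2] ✗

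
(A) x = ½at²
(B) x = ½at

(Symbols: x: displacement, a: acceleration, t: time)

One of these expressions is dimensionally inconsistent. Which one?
(B)

(A) x = ½at²: LHS [L], RHS [L] ✓
(B) x = ½at: LHS [L], RHS [L T^-1] ✗

Expression (B) x = ½at is dimensionally incorrect.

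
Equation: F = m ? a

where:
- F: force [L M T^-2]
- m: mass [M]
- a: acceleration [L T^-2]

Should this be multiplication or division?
multiplication (×): F = m × a

F [L M T^-2]; m [M]; a [L T^-2].
m × a → [L M T^-2] ✓
m ÷ a → [L^-1 M T^2] ✗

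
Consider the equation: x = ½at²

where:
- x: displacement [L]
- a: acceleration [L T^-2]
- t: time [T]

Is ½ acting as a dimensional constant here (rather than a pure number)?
No

x has dimensions [L] and at² already has dimensions [L], so the equation balances without ½ contributing any dimensions. ½ is a pure (dimensionless) number; changing or removing it would not affect dimensional consistency.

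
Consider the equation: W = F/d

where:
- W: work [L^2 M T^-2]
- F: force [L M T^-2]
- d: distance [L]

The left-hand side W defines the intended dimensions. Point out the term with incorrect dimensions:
The right-hand side term F/d

W has dimensions [L^2 M T^-2], but F/d has dimensions [M T^-2], so the term F/d is dimensionally wrong for W.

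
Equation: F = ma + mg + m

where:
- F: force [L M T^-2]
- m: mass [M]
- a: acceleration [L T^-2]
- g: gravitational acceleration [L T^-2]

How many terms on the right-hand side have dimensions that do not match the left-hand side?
1

LHS F: [L M T^-2]
- ma: [L M T^-2] ✓
- mg: [L M T^-2] ✓
- m: [M] ✗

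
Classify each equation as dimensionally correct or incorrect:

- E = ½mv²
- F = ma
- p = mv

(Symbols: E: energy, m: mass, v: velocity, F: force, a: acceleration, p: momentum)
Dimensionally correct: E = ½mv², F = ma, p = mv
Dimensionally incorrect: none
Ordered (correct first, then incorrect): E = ½mv², F = ma, p = mv

- E = ½mv²: LHS [L^2 M T^-2], RHS [L^2 M T^-2] → correct ✓
- F = ma: LHS [L M T^-2], RHS [L M T^-2] → correct ✓
- p = mv: LHS [L M T^-1], RHS [L M T^-1] → correct ✓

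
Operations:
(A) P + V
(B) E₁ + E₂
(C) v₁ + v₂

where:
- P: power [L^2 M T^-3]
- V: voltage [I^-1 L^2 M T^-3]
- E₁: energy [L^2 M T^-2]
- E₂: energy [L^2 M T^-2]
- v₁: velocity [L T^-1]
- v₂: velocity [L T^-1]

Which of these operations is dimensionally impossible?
(A) P + V

(A) P + V: P [L^2 M T^-3] and V [I^-1 L^2 M T^-3] — different dimensions cannot be added/subtracted ✗
(B) E₁ + E₂: E₁ [L^2 M T^-2] and E₂ [L^2 M T^-2] — same dimensions ✓
(C) v₁ + v₂: v₁ [L T^-1] and v₂ [L T^-1] — same dimensions ✓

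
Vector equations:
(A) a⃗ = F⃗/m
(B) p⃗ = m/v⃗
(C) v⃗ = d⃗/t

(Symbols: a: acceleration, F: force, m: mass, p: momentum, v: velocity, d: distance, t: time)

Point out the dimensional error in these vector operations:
(B) p⃗ = m/v⃗

(A) a⃗ = F⃗/m: LHS [L T^-2], RHS [L T^-2] ✓ — force (vector) divided by mass (scalar)
(B) p⃗ = m/v⃗: LHS [L M T^-1], RHS [L^-1 M T] ✗ — momentum is mass times velocity; should be mv⃗ (and division by a vector is undefined)
(C) v⃗ = d⃗/t: LHS [L T^-1], RHS [L T^-1] ✓ — displacement (vector) divided by time (scalar)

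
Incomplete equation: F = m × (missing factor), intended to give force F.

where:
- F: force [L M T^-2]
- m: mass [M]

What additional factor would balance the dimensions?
a (acceleration), dimensions [L T^-2]

F has dimensions [L M T^-2] and m has dimensions [M].
The missing factor must have dimensions [L M T^-2] / [M] = [L T^-2], i.e. acceleration (a).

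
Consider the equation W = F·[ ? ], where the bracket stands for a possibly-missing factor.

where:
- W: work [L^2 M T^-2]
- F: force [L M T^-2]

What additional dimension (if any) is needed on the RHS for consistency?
[L] — length (e.g. a distance d)

W has dimensions [L^2 M T^-2]; F has dimensions [L M T^-2].
The bracketed factor must supply [L^2 M T^-2] / [L M T^-2] = [L].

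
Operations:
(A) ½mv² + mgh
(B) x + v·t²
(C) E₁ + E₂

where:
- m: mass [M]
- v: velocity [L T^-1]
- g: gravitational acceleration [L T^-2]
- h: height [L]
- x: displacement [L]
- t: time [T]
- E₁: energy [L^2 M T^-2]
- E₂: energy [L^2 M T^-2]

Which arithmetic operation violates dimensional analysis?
(B) x + v·t²

(A) ½mv² + mgh: ½mv² [L^2 M T^-2] and mgh [L^2 M T^-2] — same dimensions ✓
(B) x + v·t²: x [L] and v·t² [L T] — different dimensions cannot be added/subtracted ✗
(C) E₁ + E₂: E₁ [L^2 M T^-2] and E₂ [L^2 M T^-2] — same dimensions ✓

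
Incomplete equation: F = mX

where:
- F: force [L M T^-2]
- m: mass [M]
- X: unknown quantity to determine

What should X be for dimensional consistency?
X = a (acceleration), dimensions [L T^-2]

F has dimensions [L M T^-2]; the rest of the RHS (m) has dimensions [M].
So X must have dimensions [L T^-2] — X = a (acceleration).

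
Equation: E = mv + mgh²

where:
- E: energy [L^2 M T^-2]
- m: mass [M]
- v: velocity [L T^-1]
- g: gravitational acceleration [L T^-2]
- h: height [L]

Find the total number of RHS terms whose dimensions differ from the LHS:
2

LHS E: [L^2 M T^-2]
- mv: [L M T^-1] ✗
- mgh²: [L^3 M T^-2] ✗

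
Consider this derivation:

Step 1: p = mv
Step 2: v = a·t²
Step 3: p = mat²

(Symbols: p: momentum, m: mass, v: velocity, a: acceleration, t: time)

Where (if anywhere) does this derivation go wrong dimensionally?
Step 2

Step 1: p = mv → LHS [L M T^-1], RHS [L M T^-1] ✓
Step 2: v = a·t² → LHS [L T^-1], RHS [L] ✗

The first dimensional inconsistency appears in step 2: v = a·t²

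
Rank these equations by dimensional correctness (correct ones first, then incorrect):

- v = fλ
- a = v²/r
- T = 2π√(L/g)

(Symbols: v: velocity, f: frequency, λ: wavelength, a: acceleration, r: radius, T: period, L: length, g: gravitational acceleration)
Dimensionally correct: v = fλ, a = v²/r, T = 2π√(L/g)
Dimensionally incorrect: none
Ordered (correct first, then incorrect): v = fλ, a = v²/r, T = 2π√(L/g)

- v = fλ: LHS [L T^-1], RHS [L T^-1] → correct ✓
- a = v²/r: LHS [L T^-2], RHS [L T^-2] → correct ✓
- T = 2π√(L/g): LHS [T], RHS [T] → correct ✓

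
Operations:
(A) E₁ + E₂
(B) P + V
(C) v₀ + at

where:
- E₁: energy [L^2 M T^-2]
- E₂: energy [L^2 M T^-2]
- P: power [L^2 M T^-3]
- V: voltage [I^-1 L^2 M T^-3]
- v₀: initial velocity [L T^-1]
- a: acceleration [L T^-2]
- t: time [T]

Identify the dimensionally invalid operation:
(B) P + V

(A) E₁ + E₂: E₁ [L^2 M T^-2] and E₂ [L^2 M T^-2] — same dimensions ✓
(B) P + V: P [L^2 M T^-3] and V [I^-1 L^2 M T^-3] — different dimensions cannot be added/subtracted ✗
(C) v₀ + at: v₀ [L T^-1] and at [L T^-1] — same dimensions ✓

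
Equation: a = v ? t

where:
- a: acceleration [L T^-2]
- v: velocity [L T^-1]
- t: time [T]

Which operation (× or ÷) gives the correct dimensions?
division (÷): a = v ÷ t

a [L T^-2]; v [L T^-1]; t [T].
v × t → [L] ✗
v ÷ t → [L T^-2] ✓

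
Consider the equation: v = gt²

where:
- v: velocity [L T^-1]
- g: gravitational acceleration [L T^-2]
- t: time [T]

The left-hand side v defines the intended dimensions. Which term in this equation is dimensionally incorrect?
The right-hand side term gt²

v has dimensions [L T^-1], but gt² has dimensions [L], so the term gt² is dimensionally wrong for v.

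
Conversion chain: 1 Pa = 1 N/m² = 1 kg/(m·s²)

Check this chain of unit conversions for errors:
The chain is correct (no errors).

Correct: Pascal is Newton per square meter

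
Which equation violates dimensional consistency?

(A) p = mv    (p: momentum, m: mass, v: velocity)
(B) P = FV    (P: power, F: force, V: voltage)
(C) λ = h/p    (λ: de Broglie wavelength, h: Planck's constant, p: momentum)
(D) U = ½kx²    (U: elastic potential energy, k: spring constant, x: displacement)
(B) P = FV

The equation (B) P = FV is dimensionally incorrect.

LHS (P): [L^2 M T^-3]
RHS (FV): [I^-1 L^3 M^2 T^-5] ✗

The dimensions do not match. The other three equations balance.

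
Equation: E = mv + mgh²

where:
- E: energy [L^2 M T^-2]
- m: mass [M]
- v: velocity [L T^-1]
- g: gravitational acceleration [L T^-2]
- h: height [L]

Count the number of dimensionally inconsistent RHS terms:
2

LHS E: [L^2 M T^-2]
- mv: [L M T^-1] ✗
- mgh²: [L^3 M T^-2] ✗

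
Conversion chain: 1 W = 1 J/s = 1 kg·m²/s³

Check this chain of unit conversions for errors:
The chain is correct (no errors).

Correct: Watt is Joule per second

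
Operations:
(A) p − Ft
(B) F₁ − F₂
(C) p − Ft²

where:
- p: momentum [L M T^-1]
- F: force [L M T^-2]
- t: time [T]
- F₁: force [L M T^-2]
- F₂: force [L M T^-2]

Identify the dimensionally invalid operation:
(C) p − Ft²

(A) p − Ft: p [L M T^-1] and Ft [L M T^-1] — same dimensions ✓
(B) F₁ − F₂: F₁ [L M T^-2] and F₂ [L M T^-2] — same dimensions ✓
(C) p − Ft²: p [L M T^-1] and Ft² [L M] — different dimensions cannot be added/subtracted ✗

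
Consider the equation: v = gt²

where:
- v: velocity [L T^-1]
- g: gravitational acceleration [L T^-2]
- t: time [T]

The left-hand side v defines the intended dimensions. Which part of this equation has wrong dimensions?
The right-hand side term gt²

v has dimensions [L T^-1], but gt² has dimensions [L], so the term gt² is dimensionally wrong for v.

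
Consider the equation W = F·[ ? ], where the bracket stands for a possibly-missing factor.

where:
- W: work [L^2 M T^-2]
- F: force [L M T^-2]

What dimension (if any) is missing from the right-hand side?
[L] — length (e.g. a distance d)

W has dimensions [L^2 M T^-2]; F has dimensions [L M T^-2].
The bracketed factor must supply [L^2 M T^-2] / [L M T^-2] = [L].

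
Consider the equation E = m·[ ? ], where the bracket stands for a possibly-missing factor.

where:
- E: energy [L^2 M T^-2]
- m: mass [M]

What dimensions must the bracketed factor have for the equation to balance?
[L^2 T^-2] — velocity squared (e.g. v²)

E has dimensions [L^2 M T^-2]; m has dimensions [M].
The bracketed factor must supply [L^2 M T^-2] / [M] = [L^2 T^-2].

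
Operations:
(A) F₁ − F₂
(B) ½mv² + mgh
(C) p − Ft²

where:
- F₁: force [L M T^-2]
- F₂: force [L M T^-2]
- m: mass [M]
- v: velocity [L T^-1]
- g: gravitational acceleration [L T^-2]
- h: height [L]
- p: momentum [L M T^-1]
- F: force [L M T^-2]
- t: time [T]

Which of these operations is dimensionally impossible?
(C) p − Ft²

(A) F₁ − F₂: F₁ [L M T^-2] and F₂ [L M T^-2] — same dimensions ✓
(B) ½mv² + mgh: ½mv² [L^2 M T^-2] and mgh [L^2 M T^-2] — same dimensions ✓
(C) p − Ft²: p [L M T^-1] and Ft² [L M] — different dimensions cannot be added/subtracted ✗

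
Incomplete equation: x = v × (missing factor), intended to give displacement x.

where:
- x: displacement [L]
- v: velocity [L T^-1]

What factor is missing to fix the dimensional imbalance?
t (time), dimensions [T]

x has dimensions [L] and v has dimensions [L T^-1].
The missing factor must have dimensions [L] / [L T^-1] = [T], i.e. time (t).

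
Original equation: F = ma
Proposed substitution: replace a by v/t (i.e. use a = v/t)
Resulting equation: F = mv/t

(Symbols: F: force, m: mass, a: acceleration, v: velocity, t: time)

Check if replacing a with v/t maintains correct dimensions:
Yes

[a] = [L T^-2] and [v/t] = [L T^-2]. These match, so the substitution replaces a quantity by one of the same dimensions and the result F = mv/t has LHS [L M T^-2] vs RHS [L M T^-2] — still consistent.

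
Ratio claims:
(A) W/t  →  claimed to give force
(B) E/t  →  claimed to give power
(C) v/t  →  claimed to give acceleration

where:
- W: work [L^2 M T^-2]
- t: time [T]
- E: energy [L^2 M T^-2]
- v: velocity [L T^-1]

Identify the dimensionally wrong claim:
(A) W/t does not give force

(A) W/t: [L^2 M T^-3] ≠ force [L M T^-2] ✗
(B) E/t: [L^2 M T^-3] = power [L^2 M T^-3] ✓
(C) v/t: [L T^-2] = acceleration [L T^-2] ✓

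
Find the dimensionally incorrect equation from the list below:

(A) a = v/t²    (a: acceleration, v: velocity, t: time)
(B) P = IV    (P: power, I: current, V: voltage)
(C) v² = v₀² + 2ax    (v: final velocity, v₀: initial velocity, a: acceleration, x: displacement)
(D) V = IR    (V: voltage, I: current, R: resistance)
(A) a = v/t²

The equation (A) a = v/t² is dimensionally incorrect.

LHS (a): [L T^-2]
RHS (v/t²): [L T^-3] ✗

The dimensions do not match. The other three equations balance.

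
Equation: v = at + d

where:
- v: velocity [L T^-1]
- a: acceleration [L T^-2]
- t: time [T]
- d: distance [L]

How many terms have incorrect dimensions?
1

LHS v: [L T^-1]
- at: [L T^-1] ✓
- d: [L] ✗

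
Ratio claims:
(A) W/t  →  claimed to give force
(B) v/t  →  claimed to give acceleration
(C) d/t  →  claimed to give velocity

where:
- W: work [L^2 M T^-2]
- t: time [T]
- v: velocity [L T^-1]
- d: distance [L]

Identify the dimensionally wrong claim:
(A) W/t does not give force

(A) W/t: [L^2 M T^-3] ≠ force [L M T^-2] ✗
(B) v/t: [L T^-2] = acceleration [L T^-2] ✓
(C) d/t: [L T^-1] = velocity [L T^-1] ✓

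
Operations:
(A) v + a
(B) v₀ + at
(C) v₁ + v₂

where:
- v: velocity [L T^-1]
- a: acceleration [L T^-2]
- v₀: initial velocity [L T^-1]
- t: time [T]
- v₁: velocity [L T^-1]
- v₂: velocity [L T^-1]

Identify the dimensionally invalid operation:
(A) v + a

(A) v + a: v [L T^-1] and a [L T^-2] — different dimensions cannot be added/subtracted ✗
(B) v₀ + at: v₀ [L T^-1] and at [L T^-1] — same dimensions ✓
(C) v₁ + v₂: v₁ [L T^-1] and v₂ [L T^-1] — same dimensions ✓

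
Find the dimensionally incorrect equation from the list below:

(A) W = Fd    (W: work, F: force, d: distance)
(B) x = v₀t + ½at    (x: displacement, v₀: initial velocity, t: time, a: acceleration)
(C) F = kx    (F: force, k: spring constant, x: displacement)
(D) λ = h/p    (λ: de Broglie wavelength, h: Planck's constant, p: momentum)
(B) x = v₀t + ½at

The equation (B) x = v₀t + ½at is dimensionally incorrect.

LHS (x): [L]
RHS terms:
  - v₀t: [L] ✓
  - ½at: [L T^-1] ✗ (does not match LHS)

The dimensions do not match. The other three equations balance.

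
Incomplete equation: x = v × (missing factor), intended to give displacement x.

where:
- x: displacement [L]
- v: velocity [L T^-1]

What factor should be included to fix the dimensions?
t (time), dimensions [T]

x has dimensions [L] and v has dimensions [L T^-1].
The missing factor must have dimensions [L] / [L T^-1] = [T], i.e. time (t).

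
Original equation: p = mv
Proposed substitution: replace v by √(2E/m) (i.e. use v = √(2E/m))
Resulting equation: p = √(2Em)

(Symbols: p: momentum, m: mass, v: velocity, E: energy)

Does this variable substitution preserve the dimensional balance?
Yes

[v] = [L T^-1] and [√(2E/m)] = [L T^-1]. These match, so the substitution replaces a quantity by one of the same dimensions and the result p = √(2Em) has LHS [L M T^-1] vs RHS [L M T^-1] — still consistent.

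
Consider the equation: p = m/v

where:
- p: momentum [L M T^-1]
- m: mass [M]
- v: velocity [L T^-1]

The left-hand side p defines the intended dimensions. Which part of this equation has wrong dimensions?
The right-hand side term m/v

p has dimensions [L M T^-1], but m/v has dimensions [L^-1 M T], so the term m/v is dimensionally wrong for p.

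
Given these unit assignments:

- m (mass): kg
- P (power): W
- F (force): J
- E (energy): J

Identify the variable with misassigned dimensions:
F

The variable F (force) should have units N, not J.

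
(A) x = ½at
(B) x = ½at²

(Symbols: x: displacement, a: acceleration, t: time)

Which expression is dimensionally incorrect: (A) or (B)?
(A)

(A) x = ½at: LHS [L], RHS [L T^-1] ✗
(B) x = ½at²: LHS [L], RHS [L] ✓

Expression (A) x = ½at is dimensionally incorrect.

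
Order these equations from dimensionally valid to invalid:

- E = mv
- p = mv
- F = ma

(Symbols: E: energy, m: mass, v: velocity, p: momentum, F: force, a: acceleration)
Dimensionally correct: p = mv, F = ma
Dimensionally incorrect: E = mv
Ordered (correct first, then incorrect): p = mv, F = ma, E = mv

- E = mv: LHS [L^2 M T^-2], RHS [L M T^-1] → incorrect ✗
- p = mv: LHS [L M T^-1], RHS [L M T^-1] → correct ✓
- F = ma: LHS [L M T^-2], RHS [L M T^-2] → correct ✓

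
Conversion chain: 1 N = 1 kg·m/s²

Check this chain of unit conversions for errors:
The chain is correct (no errors).

Correct: Newton is defined as kg·m/s²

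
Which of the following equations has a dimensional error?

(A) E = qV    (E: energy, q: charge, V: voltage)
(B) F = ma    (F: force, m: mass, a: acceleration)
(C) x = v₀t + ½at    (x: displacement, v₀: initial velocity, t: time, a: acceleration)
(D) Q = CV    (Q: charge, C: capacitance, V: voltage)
(C) x = v₀t + ½at

The equation (C) x = v₀t + ½at is dimensionally incorrect.

LHS (x): [L]
RHS terms:
  - v₀t: [L] ✓
  - ½at: [L T^-1] ✗ (does not match LHS)

The dimensions do not match. The other three equations balance.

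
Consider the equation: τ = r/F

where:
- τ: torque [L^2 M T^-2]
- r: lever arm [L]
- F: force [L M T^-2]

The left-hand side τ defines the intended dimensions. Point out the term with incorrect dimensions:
The right-hand side term r/F

τ has dimensions [L^2 M T^-2], but r/F has dimensions [M^-1 T^2], so the term r/F is dimensionally wrong for τ.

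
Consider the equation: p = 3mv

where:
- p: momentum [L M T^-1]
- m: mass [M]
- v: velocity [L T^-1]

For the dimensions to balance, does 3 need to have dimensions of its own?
No

p has dimensions [L M T^-1] and mv already has dimensions [L M T^-1], so the equation balances without 3 contributing any dimensions. 3 is a pure (dimensionless) number; changing or removing it would not affect dimensional consistency.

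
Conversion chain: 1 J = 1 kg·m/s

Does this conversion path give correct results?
The chain is incorrect (it contains an error).

Incorrect: Joule is kg·m²/s², not kg·m/s (that is momentum)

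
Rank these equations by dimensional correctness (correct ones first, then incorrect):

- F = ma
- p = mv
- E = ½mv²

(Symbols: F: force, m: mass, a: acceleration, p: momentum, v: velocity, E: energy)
Dimensionally correct: F = ma, p = mv, E = ½mv²
Dimensionally incorrect: none
Ordered (correct first, then incorrect): F = ma, p = mv, E = ½mv²

- F = ma: LHS [L M T^-2], RHS [L M T^-2] → correct ✓
- p = mv: LHS [L M T^-1], RHS [L M T^-1] → correct ✓
- E = ½mv²: LHS [L^2 M T^-2], RHS [L^2 M T^-2] → correct ✓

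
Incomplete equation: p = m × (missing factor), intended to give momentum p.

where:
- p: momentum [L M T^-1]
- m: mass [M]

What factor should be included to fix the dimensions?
v (velocity), dimensions [L T^-1]

p has dimensions [L M T^-1] and m has dimensions [M].
The missing factor must have dimensions [L M T^-1] / [M] = [L T^-1], i.e. velocity (v).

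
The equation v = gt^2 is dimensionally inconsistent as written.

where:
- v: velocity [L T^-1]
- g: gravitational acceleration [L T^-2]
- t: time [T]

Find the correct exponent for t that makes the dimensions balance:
The exponent of t should be 1: v = gt

The LHS v has dimensions [L T^-1]; t has dimensions [T].
As written, the RHS gt^2 (exponent 2 on t) has dimensions [L], which does not match.
With exponent 1, the RHS gt has dimensions [L T^-1], matching the LHS.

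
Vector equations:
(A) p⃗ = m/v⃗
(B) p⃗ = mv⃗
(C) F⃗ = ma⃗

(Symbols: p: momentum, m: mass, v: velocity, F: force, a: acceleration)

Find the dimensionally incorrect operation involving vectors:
(A) p⃗ = m/v⃗

(A) p⃗ = m/v⃗: LHS [L M T^-1], RHS [L^-1 M T] ✗ — momentum is mass times velocity; should be mv⃗ (and division by a vector is undefined)
(B) p⃗ = mv⃗: LHS [L M T^-1], RHS [L M T^-1] ✓ — mass (scalar) times velocity (vector)
(C) F⃗ = ma⃗: LHS [L M T^-2], RHS [L M T^-2] ✓ — Force and acceleration are vectors, mass is a scalar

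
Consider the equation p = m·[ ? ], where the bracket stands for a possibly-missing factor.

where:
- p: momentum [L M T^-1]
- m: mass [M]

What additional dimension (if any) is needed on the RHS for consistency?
[L T^-1] — velocity (e.g. v)

p has dimensions [L M T^-1]; m has dimensions [M].
The bracketed factor must supply [L M T^-1] / [M] = [L T^-1].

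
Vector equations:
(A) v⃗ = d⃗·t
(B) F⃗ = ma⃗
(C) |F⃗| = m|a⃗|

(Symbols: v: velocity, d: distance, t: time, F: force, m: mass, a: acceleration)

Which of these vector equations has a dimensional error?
(A) v⃗ = d⃗·t

(A) v⃗ = d⃗·t: LHS [L T^-1], RHS [L T] ✗ — velocity is displacement per time; should be d⃗/t
(B) F⃗ = ma⃗: LHS [L M T^-2], RHS [L M T^-2] ✓ — Force and acceleration are vectors, mass is a scalar
(C) |F⃗| = m|a⃗|: LHS [L M T^-2], RHS [L M T^-2] ✓ — magnitudes of vectors are scalars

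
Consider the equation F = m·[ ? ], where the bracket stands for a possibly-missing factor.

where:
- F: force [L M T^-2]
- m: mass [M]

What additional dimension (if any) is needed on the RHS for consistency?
[L T^-2] — acceleration (e.g. a)

F has dimensions [L M T^-2]; m has dimensions [M].
The bracketed factor must supply [L M T^-2] / [M] = [L T^-2].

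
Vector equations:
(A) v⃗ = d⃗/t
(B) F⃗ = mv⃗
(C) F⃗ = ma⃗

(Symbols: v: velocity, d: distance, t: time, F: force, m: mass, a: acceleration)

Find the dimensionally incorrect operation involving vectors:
(B) F⃗ = mv⃗

(A) v⃗ = d⃗/t: LHS [L T^-1], RHS [L T^-1] ✓ — displacement (vector) divided by time (scalar)
(B) F⃗ = mv⃗: LHS [L M T^-2], RHS [L M T^-1] ✗ — mass times velocity is momentum, not force; should be ma⃗
(C) F⃗ = ma⃗: LHS [L M T^-2], RHS [L M T^-2] ✓ — Force and acceleration are vectors, mass is a scalar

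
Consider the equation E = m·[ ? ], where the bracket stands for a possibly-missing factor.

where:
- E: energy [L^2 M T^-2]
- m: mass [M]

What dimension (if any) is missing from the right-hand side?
[L^2 T^-2] — velocity squared (e.g. v²)

E has dimensions [L^2 M T^-2]; m has dimensions [M].
The bracketed factor must supply [L^2 M T^-2] / [M] = [L^2 T^-2].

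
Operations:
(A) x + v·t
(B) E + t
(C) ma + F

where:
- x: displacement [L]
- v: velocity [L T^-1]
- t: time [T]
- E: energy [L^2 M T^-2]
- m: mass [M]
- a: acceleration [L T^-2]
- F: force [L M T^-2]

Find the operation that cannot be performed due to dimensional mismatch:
(B) E + t

(A) x + v·t: x [L] and v·t [L] — same dimensions ✓
(B) E + t: E [L^2 M T^-2] and t [T] — different dimensions cannot be added/subtracted ✗
(C) ma + F: ma [L M T^-2] and F [L M T^-2] — same dimensions ✓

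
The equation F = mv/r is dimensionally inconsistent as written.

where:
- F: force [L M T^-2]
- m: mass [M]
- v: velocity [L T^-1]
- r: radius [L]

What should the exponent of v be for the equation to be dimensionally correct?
The exponent of v should be 2: F = mv^2/r

The LHS F has dimensions [L M T^-2]; v has dimensions [L T^-1].
As written, the RHS mv/r (exponent 1 on v) has dimensions [M T^-1], which does not match.
With exponent 2, the RHS mv^2/r has dimensions [L M T^-2], matching the LHS.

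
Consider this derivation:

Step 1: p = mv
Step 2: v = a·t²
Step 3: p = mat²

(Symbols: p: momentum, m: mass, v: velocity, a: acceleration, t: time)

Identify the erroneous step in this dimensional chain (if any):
Step 2

Step 1: p = mv → LHS [L M T^-1], RHS [L M T^-1] ✓
Step 2: v = a·t² → LHS [L T^-1], RHS [L] ✗

The first dimensional inconsistency appears in step 2: v = a·t²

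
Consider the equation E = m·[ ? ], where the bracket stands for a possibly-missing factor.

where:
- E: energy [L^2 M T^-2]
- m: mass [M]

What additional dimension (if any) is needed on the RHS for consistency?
[L^2 T^-2] — velocity squared (e.g. v²)

E has dimensions [L^2 M T^-2]; m has dimensions [M].
The bracketed factor must supply [L^2 M T^-2] / [M] = [L^2 T^-2].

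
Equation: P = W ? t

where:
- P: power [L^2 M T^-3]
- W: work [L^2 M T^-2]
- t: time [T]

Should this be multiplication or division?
division (÷): P = W ÷ t

P [L^2 M T^-3]; W [L^2 M T^-2]; t [T].
W × t → [L^2 M T^-1] ✗
W ÷ t → [L^2 M T^-3] ✓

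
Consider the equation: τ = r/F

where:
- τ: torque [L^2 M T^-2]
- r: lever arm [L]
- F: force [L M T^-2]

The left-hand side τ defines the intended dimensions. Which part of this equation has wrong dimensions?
The right-hand side term r/F

τ has dimensions [L^2 M T^-2], but r/F has dimensions [M^-1 T^2], so the term r/F is dimensionally wrong for τ.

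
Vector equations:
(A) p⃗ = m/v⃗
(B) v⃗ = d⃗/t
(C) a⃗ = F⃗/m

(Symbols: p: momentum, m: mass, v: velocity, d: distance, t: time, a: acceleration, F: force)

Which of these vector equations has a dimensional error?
(A) p⃗ = m/v⃗

(A) p⃗ = m/v⃗: LHS [L M T^-1], RHS [L^-1 M T] ✗ — momentum is mass times velocity; should be mv⃗ (and division by a vector is undefined)
(B) v⃗ = d⃗/t: LHS [L T^-1], RHS [L T^-1] ✓ — displacement (vector) divided by time (scalar)
(C) a⃗ = F⃗/m: LHS [L T^-2], RHS [L T^-2] ✓ — force (vector) divided by mass (scalar)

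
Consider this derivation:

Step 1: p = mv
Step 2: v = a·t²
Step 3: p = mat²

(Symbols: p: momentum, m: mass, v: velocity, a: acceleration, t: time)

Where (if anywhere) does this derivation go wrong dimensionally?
Step 2

Step 1: p = mv → LHS [L M T^-1], RHS [L M T^-1] ✓
Step 2: v = a·t² → LHS [L T^-1], RHS [L] ✗

The first dimensional inconsistency appears in step 2: v = a·t²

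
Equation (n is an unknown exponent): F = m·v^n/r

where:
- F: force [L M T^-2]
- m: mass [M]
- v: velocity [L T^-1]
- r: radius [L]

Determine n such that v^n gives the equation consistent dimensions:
n = 2

F has dimensions [L M T^-2]; v has dimensions [L T^-1].
The rest of the RHS has dimensions [L^-1 M], so v^n must supply [L^2 T^-2].
With n = 2: m·v^2/r has dimensions [L M T^-2], matching the LHS ✓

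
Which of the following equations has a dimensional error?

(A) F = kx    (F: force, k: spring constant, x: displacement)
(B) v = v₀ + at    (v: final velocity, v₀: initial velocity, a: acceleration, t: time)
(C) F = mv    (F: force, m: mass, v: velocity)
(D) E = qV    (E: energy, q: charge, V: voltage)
(C) F = mv

The equation (C) F = mv is dimensionally incorrect.

LHS (F): [L M T^-2]
RHS (mv): [L M T^-1] ✗

The dimensions do not match. The other three equations balance.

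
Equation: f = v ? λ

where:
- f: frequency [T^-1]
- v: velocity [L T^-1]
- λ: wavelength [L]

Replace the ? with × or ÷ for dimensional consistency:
division (÷): f = v ÷ λ

f [T^-1]; v [L T^-1]; λ [L].
v × λ → [L^2 T^-1] ✗
v ÷ λ → [T^-1] ✓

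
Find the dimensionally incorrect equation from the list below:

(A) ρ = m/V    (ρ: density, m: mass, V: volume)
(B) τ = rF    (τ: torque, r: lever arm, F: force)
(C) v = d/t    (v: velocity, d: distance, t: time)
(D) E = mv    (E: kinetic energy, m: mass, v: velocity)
(D) E = mv

The equation (D) E = mv is dimensionally incorrect.

LHS (E): [L^2 M T^-2]
RHS (mv): [L M T^-1] ✗

The dimensions do not match. The other three equations balance.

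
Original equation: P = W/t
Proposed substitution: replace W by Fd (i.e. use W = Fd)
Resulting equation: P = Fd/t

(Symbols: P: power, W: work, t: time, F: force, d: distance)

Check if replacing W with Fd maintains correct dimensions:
Yes

[W] = [L^2 M T^-2] and [Fd] = [L^2 M T^-2]. These match, so the substitution replaces a quantity by one of the same dimensions and the result P = Fd/t has LHS [L^2 M T^-3] vs RHS [L^2 M T^-3] — still consistent.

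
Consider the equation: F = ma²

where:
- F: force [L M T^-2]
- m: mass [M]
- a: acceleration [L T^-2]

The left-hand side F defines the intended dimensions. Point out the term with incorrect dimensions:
The right-hand side term ma²

F has dimensions [L M T^-2], but ma² has dimensions [L^2 M T^-4], so the term ma² is dimensionally wrong for F.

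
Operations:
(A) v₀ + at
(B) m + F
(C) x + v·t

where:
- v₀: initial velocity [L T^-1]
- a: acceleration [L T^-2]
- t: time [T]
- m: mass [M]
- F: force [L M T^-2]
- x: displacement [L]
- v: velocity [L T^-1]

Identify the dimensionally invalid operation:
(B) m + F

(A) v₀ + at: v₀ [L T^-1] and at [L T^-1] — same dimensions ✓
(B) m + F: m [M] and F [L M T^-2] — different dimensions cannot be added/subtracted ✗
(C) x + v·t: x [L] and v·t [L] — same dimensions ✓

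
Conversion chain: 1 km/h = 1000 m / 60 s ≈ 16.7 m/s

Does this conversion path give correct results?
The chain is incorrect (it contains an error).

Incorrect: 1 h = 3600 s, not 60 s (1 km/h ≈ 0.278 m/s)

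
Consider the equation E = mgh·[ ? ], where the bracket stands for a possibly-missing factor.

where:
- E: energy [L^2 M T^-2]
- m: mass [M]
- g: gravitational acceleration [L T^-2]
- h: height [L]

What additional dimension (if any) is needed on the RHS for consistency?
Nothing is missing — the bracketed factor must be dimensionless.

E has dimensions [L^2 M T^-2] and mgh already has dimensions [L^2 M T^-2], so E = mgh is dimensionally complete.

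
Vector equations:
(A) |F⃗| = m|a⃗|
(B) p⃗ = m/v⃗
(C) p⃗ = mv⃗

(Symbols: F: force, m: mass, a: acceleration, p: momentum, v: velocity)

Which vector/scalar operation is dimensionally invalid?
(B) p⃗ = m/v⃗

(A) |F⃗| = m|a⃗|: LHS [L M T^-2], RHS [L M T^-2] ✓ — magnitudes of vectors are scalars
(B) p⃗ = m/v⃗: LHS [L M T^-1], RHS [L^-1 M T] ✗ — momentum is mass times velocity; should be mv⃗ (and division by a vector is undefined)
(C) p⃗ = mv⃗: LHS [L M T^-1], RHS [L M T^-1] ✓ — mass (scalar) times velocity (vector)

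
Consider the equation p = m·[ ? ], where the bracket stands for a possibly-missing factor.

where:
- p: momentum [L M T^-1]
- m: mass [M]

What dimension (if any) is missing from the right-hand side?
[L T^-1] — velocity (e.g. v)

p has dimensions [L M T^-1]; m has dimensions [M].
The bracketed factor must supply [L M T^-1] / [M] = [L T^-1].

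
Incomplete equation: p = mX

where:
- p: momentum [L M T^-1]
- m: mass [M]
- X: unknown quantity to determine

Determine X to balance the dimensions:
X = v (velocity), dimensions [L T^-1]

p has dimensions [L M T^-1]; the rest of the RHS (m) has dimensions [M].
So X must have dimensions [L T^-1] — X = v (velocity).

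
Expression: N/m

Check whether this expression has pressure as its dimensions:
No

The expression N/m has dimensions [M T^-2], but pressure has dimensions [L^-1 M T^-2].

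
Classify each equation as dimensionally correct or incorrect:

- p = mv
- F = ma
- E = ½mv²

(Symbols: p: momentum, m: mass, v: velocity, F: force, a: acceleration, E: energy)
Dimensionally correct: p = mv, F = ma, E = ½mv²
Dimensionally incorrect: none
Ordered (correct first, then incorrect): p = mv, F = ma, E = ½mv²

- p = mv: LHS [L M T^-1], RHS [L M T^-1] → correct ✓
- F = ma: LHS [L M T^-2], RHS [L M T^-2] → correct ✓
- E = ½mv²: LHS [L^2 M T^-2], RHS [L^2 M T^-2] → correct ✓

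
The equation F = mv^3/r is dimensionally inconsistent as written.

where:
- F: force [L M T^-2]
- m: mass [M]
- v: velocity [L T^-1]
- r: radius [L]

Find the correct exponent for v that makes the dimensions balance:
The exponent of v should be 2: F = mv^2/r

The LHS F has dimensions [L M T^-2]; v has dimensions [L T^-1].
As written, the RHS mv^3/r (exponent 3 on v) has dimensions [L^2 M T^-3], which does not match.
With exponent 2, the RHS mv^2/r has dimensions [L M T^-2], matching the LHS.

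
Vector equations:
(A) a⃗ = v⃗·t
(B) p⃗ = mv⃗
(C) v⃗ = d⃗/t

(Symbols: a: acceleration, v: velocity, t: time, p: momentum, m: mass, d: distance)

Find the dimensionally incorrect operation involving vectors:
(A) a⃗ = v⃗·t

(A) a⃗ = v⃗·t: LHS [L T^-2], RHS [L] ✗ — acceleration is velocity per time; should be v⃗/t
(B) p⃗ = mv⃗: LHS [L M T^-1], RHS [L M T^-1] ✓ — mass (scalar) times velocity (vector)
(C) v⃗ = d⃗/t: LHS [L T^-1], RHS [L T^-1] ✓ — displacement (vector) divided by time (scalar)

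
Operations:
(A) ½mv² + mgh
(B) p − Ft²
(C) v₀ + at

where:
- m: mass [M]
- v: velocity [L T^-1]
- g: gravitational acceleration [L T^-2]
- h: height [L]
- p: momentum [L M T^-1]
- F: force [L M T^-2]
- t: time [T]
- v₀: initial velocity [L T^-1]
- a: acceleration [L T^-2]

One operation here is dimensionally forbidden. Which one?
(B) p − Ft²

(A) ½mv² + mgh: ½mv² [L^2 M T^-2] and mgh [L^2 M T^-2] — same dimensions ✓
(B) p − Ft²: p [L M T^-1] and Ft² [L M] — different dimensions cannot be added/subtracted ✗
(C) v₀ + at: v₀ [L T^-1] and at [L T^-1] — same dimensions ✓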